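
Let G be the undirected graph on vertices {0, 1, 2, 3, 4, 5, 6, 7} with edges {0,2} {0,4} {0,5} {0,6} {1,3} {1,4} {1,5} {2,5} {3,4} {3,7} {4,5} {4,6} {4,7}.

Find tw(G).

A width-2 tree decomposition is:
Bags: B1 = {0, 4, 5}  B2 = {1, 4, 5}  B3 = {0, 2, 5}  B4 = {1, 3, 4}  B5 = {0, 4, 6}  B6 = {3, 4, 7}
Tree: B1–B2, B1–B3, B2–B4, B1–B5, B4–B6
The largest bag has 3 vertices, giving width 2; this decomposition certifies tw(G) ≤ 2. On the other hand G contains the 3-clique {0, 2, 5}. A clique must lie in a single bag of any decomposition, so no decomposition can have width below 2. The upper and lower bounds meet at 2, so that is the treewidth.

2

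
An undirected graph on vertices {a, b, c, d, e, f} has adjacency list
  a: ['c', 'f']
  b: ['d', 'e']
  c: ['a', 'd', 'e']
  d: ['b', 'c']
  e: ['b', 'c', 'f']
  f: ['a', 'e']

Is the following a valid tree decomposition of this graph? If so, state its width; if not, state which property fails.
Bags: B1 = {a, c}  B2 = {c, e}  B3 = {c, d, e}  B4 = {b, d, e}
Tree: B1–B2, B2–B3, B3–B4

A tree decomposition must satisfy three properties: every vertex lies in some bag; for every edge, both endpoints lie together in some bag; and for every vertex, the bags containing it form a connected subtree. Here vertex f appears in no bag, so the decomposition is invalid.

No — vertex f appears in no bag.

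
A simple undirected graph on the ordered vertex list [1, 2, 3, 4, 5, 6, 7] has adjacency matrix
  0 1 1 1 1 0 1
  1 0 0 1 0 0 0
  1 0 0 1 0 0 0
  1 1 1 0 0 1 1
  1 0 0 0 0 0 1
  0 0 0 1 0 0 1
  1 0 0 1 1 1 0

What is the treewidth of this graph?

2

A width-2 tree decomposition is:
Bags: B1 = {1, 2, 4}  B2 = {1, 4, 7}  B3 = {1, 3, 4}  B4 = {4, 6, 7}  B5 = {1, 5, 7}
Tree: B1–B2, B2–B3, B2–B4, B2–B5
The largest bag has 3 vertices, giving width 2; this decomposition certifies tw(G) ≤ 2. For the lower bound, the 3 vertices {1, 2, 4} are pairwise adjacent, and any tree decomposition puts a clique entirely inside one bag — forcing width ≥ 2. Therefore the treewidth is 2.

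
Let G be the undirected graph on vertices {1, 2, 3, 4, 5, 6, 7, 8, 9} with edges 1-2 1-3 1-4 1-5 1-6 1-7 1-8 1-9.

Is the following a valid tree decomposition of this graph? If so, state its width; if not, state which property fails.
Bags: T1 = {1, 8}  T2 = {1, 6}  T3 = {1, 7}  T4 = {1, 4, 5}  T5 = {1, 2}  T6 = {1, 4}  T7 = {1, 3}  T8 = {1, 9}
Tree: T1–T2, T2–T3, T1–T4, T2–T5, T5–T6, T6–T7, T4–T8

No — bags containing vertex 4 are not connected in the tree.

A tree decomposition must satisfy three properties: every vertex lies in some bag; for every edge, both endpoints lie together in some bag; and for every vertex, the bags containing it form a connected subtree. Here bags containing vertex 4 are not connected in the tree, so the decomposition is invalid.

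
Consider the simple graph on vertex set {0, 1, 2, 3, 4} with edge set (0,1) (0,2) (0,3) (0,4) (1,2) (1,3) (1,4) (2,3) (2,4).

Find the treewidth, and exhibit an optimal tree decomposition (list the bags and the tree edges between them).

Each bag holds 4 vertices, so the decomposition has width 3, which upper-bounds the treewidth. For the lower bound, the 4 vertices {0, 1, 2, 3} are pairwise adjacent, and any tree decomposition puts a clique entirely inside one bag — forcing width ≥ 3. Therefore the treewidth is 3.

Treewidth 3.
One optimal decomposition is:
Bags: B1 = {0, 1, 2, 4}  B2 = {0, 1, 2, 3}
Tree: B1–B2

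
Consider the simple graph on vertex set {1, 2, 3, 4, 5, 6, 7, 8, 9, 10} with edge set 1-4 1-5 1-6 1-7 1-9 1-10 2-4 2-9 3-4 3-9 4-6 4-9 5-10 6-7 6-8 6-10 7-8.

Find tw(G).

A width-2 tree decomposition is:
Bags: B1 = {1, 6, 10}  B2 = {1, 4, 6}  B3 = {1, 6, 7}  B4 = {1, 4, 9}  B5 = {6, 7, 8}  B6 = {3, 4, 9}  B7 = {1, 5, 10}  B8 = {2, 4, 9}
Tree: B1–B2, B1–B3, B2–B4, B3–B5, B4–B6, B1–B7, B6–B8
Every bag has size at most 3, so the width is 3 − 1 = 2 and tw(G) ≤ 2. For the lower bound, the 3 vertices {6, 7, 8} are pairwise adjacent, and any tree decomposition puts a clique entirely inside one bag — forcing width ≥ 2. The upper and lower bounds meet at 2, so that is the treewidth.

2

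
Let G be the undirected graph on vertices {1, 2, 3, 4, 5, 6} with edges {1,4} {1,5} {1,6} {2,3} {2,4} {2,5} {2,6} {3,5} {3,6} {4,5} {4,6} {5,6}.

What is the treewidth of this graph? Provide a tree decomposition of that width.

Treewidth 3.
Bags: B1 = {2, 4, 5, 6}  B2 = {2, 3, 5, 6}  B3 = {1, 4, 5, 6}
Tree: B1–B2, B1–B3

Each bag holds 4 vertices, so the decomposition has width 3, which upper-bounds the treewidth. Conversely, {1, 4, 5, 6} is a clique of size 4, and the vertices of any clique must share a bag in every tree decomposition; so some bag has ≥ 4 vertices and tw(G) ≥ 3. The upper and lower bounds meet at 3, so that is the treewidth.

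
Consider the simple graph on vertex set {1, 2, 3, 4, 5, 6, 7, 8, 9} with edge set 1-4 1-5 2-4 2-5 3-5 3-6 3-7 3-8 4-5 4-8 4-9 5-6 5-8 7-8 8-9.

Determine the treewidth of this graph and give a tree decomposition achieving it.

Treewidth 2.
Bags: B1 = {4, 5, 8}  B2 = {3, 5, 8}  B3 = {3, 5, 6}  B4 = {1, 4, 5}  B5 = {4, 8, 9}  B6 = {2, 4, 5}  B7 = {3, 7, 8}
Tree: B1–B2, B2–B3, B1–B4, B1–B5, B4–B6, B2–B7

Every bag has size at most 3, so the width is 3 − 1 = 2 and tw(G) ≤ 2. For the lower bound, the 3 vertices {4, 8, 9} are pairwise adjacent, and any tree decomposition puts a clique entirely inside one bag — forcing width ≥ 2. Combining the bounds, tw(G) = 2.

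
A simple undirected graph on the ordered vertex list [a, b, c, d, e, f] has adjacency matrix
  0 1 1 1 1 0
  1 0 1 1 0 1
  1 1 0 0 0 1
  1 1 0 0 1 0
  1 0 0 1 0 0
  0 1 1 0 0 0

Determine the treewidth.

A width-2 tree decomposition is:
Bags: B1 = {a, b, d}  B2 = {a, b, c}  B3 = {a, d, e}  B4 = {b, c, f}
Tree: B1–B2, B1–B3, B2–B4
The largest bag has 3 vertices, giving width 2; this decomposition certifies tw(G) ≤ 2. Conversely, {a, d, e} is a clique of size 3, and the vertices of any clique must share a bag in every tree decomposition; so some bag has ≥ 3 vertices and tw(G) ≥ 2. Hence tw(G) = 2 exactly.

2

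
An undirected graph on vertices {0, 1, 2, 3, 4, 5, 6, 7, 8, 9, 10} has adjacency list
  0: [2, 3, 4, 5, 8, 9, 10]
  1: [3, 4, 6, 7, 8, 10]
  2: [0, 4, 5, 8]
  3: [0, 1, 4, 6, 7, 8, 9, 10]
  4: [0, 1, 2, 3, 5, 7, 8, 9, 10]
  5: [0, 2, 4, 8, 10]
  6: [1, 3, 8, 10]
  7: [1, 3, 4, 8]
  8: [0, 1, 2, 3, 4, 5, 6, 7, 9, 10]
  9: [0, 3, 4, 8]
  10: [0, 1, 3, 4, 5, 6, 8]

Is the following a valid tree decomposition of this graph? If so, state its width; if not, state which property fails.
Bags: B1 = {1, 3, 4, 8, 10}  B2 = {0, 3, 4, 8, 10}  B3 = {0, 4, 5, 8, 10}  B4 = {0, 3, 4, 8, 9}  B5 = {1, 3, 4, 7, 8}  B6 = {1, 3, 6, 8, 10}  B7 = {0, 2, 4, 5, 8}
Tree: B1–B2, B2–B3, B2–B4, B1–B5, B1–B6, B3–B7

Checking the three conditions: (i) the bags cover all of {0, 1, 2, 3, 4, 5, 6, 7, 8, 9, 10}; (ii) for each edge, some bag contains both endpoints; (iii) the bags containing any fixed vertex form a subtree. All hold, so the decomposition is valid with width 5 − 1 = 4.

Yes; width 4.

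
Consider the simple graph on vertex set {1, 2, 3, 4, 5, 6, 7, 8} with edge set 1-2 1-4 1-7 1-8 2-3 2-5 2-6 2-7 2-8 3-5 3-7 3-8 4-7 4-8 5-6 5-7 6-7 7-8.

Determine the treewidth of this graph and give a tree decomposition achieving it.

Treewidth 3.
One optimal decomposition is:
Bags: B1 = {2, 3, 7, 8}  B2 = {1, 2, 7, 8}  B3 = {2, 3, 5, 7}  B4 = {2, 5, 6, 7}  B5 = {1, 4, 7, 8}
Tree: B1–B2, B1–B3, B3–B4, B2–B5

The largest bag has 4 vertices, giving width 3; this decomposition certifies tw(G) ≤ 3. On the other hand G contains the 4-clique {1, 2, 7, 8}. A clique must lie in a single bag of any decomposition, so no decomposition can have width below 3. Hence tw(G) = 3 exactly.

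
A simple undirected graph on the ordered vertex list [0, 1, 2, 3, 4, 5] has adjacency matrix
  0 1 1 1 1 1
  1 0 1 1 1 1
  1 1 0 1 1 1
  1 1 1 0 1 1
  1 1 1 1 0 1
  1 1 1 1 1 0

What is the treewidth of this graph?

5

A width-5 tree decomposition is:
Bags: B1 = {0, 1, 2, 3, 4, 5}
Tree: (single bag)
A single bag containing all 6 vertices is trivially a valid decomposition of width 5. Conversely, {0, 1, 2, 3, 4, 5} is a clique of size 6, and the vertices of any clique must share a bag in every tree decomposition; so some bag has ≥ 6 vertices and tw(G) ≥ 5. The upper and lower bounds meet at 5, so that is the treewidth.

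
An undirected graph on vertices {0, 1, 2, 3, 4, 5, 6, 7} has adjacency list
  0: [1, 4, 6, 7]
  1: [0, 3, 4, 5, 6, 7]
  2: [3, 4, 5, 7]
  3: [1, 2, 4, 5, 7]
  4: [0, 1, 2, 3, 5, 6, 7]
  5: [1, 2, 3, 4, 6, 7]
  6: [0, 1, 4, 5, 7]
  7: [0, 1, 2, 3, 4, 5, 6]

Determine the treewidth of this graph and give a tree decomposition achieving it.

Every bag has size at most 5, so the width is 5 − 1 = 4 and tw(G) ≤ 4. Conversely, {0, 1, 4, 6, 7} is a clique of size 5, and the vertices of any clique must share a bag in every tree decomposition; so some bag has ≥ 5 vertices and tw(G) ≥ 4. Combining the bounds, tw(G) = 4.

Treewidth 4.
One such decomposition:
Bags: B1 = {0, 1, 4, 6, 7}  B2 = {1, 4, 5, 6, 7}  B3 = {1, 3, 4, 5, 7}  B4 = {2, 3, 4, 5, 7}
Tree: B1–B2, B2–B3, B3–B4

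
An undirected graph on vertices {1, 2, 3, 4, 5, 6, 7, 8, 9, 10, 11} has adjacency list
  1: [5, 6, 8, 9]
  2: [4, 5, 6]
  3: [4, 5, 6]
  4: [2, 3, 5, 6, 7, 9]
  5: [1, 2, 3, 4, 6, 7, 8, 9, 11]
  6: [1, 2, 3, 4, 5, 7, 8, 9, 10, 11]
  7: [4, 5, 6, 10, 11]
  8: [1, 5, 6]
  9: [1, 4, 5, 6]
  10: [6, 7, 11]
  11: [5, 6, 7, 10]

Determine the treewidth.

3

A width-3 tree decomposition is:
Bags: B1 = {3, 4, 5, 6}  B2 = {4, 5, 6, 7}  B3 = {5, 6, 7, 11}  B4 = {4, 5, 6, 9}  B5 = {1, 5, 6, 9}  B6 = {1, 5, 6, 8}  B7 = {6, 7, 10, 11}  B8 = {2, 4, 5, 6}
Tree: B1–B2, B2–B3, B2–B4, B4–B5, B5–B6, B3–B7, B1–B8
Each bag holds 4 vertices, so the decomposition has width 3, which upper-bounds the treewidth. For the lower bound, the 4 vertices {6, 7, 10, 11} are pairwise adjacent, and any tree decomposition puts a clique entirely inside one bag — forcing width ≥ 3. Combining the bounds, tw(G) = 3.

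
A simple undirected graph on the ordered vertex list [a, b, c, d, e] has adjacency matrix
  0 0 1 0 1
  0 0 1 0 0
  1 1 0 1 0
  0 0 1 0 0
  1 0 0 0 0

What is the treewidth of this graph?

1

A width-1 tree decomposition is:
Bags: B1 = {b, c}  B2 = {a, c}  B3 = {a, e}  B4 = {c, d}
Tree: B1–B2, B2–B3, B2–B4
Every bag has size at most 2, so the width is 2 − 1 = 1 and tw(G) ≤ 1. G has an edge, so its treewidth is at least 1. Hence tw(G) = 1 exactly.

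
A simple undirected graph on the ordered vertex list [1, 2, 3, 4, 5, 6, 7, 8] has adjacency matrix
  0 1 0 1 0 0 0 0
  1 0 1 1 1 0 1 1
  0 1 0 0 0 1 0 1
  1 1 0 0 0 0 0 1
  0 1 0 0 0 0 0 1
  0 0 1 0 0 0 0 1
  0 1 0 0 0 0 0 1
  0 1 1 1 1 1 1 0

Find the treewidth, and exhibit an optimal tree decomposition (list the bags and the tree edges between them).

Treewidth 2.
One optimal decomposition is:
Bags: B1 = {2, 4, 8}  B2 = {2, 3, 8}  B3 = {3, 6, 8}  B4 = {2, 5, 8}  B5 = {1, 2, 4}  B6 = {2, 7, 8}
Tree: B1–B2, B2–B3, B2–B4, B1–B5, B2–B6

Every bag has size at most 3, so the width is 3 − 1 = 2 and tw(G) ≤ 2. For the lower bound, the 3 vertices {2, 3, 8} are pairwise adjacent, and any tree decomposition puts a clique entirely inside one bag — forcing width ≥ 2. Combining the bounds, tw(G) = 2.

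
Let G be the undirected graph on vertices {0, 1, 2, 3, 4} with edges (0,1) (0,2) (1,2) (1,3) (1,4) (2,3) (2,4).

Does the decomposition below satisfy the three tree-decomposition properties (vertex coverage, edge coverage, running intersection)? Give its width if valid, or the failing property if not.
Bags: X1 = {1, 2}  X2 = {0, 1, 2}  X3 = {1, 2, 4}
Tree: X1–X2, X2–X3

A tree decomposition must satisfy three properties: every vertex lies in some bag; for every edge, both endpoints lie together in some bag; and for every vertex, the bags containing it form a connected subtree. Here vertex 3 appears in no bag, so the decomposition is invalid.

No — vertex 3 appears in no bag.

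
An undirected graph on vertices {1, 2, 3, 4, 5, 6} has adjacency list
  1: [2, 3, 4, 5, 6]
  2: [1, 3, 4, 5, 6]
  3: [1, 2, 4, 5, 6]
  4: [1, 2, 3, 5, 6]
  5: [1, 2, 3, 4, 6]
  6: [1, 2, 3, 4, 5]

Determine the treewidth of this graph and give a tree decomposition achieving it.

Treewidth 5.
Bags: B1 = {1, 2, 3, 4, 5, 6}
Tree: (single bag)

A single bag containing all 6 vertices is trivially a valid decomposition of width 5. On the other hand G contains the 6-clique {1, 2, 3, 4, 5, 6}. A clique must lie in a single bag of any decomposition, so no decomposition can have width below 5. Combining the bounds, tw(G) = 5.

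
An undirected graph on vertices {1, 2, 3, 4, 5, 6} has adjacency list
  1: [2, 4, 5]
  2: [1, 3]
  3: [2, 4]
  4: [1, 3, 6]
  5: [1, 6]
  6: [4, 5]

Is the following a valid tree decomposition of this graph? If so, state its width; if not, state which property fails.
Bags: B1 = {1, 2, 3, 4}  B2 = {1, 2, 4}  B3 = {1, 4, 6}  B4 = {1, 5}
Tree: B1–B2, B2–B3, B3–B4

No — edge (6,5) lies in no bag.

A tree decomposition must satisfy three properties: every vertex lies in some bag; for every edge, both endpoints lie together in some bag; and for every vertex, the bags containing it form a connected subtree. Here edge (6,5) lies in no bag, so the decomposition is invalid.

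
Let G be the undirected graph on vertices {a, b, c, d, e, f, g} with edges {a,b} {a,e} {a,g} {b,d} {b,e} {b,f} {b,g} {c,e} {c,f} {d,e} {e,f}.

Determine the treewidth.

A width-2 tree decomposition is:
Bags: B1 = {b, e, f}  B2 = {b, d, e}  B3 = {a, b, e}  B4 = {a, b, g}  B5 = {c, e, f}
Tree: B1–B2, B1–B3, B3–B4, B1–B5
Each bag holds 3 vertices, so the decomposition has width 2, which upper-bounds the treewidth. Conversely, {a, b, g} is a clique of size 3, and the vertices of any clique must share a bag in every tree decomposition; so some bag has ≥ 3 vertices and tw(G) ≥ 2. Combining the bounds, tw(G) = 2.

2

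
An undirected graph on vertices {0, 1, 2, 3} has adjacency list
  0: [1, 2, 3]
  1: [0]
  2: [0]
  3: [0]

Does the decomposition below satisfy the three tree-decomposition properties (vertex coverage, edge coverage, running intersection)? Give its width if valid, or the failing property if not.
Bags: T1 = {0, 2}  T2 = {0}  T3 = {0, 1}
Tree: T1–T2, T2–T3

No — vertex 3 appears in no bag.

A tree decomposition must satisfy three properties: every vertex lies in some bag; for every edge, both endpoints lie together in some bag; and for every vertex, the bags containing it form a connected subtree. Here vertex 3 appears in no bag, so the decomposition is invalid.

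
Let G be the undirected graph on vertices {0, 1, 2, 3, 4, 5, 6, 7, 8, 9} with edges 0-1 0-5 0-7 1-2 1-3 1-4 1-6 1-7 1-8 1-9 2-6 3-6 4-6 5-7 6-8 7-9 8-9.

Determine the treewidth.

A width-2 tree decomposition is:
Bags: B1 = {1, 7, 9}  B2 = {1, 8, 9}  B3 = {1, 6, 8}  B4 = {1, 3, 6}  B5 = {0, 1, 7}  B6 = {0, 5, 7}  B7 = {1, 2, 6}  B8 = {1, 4, 6}
Tree: B1–B2, B2–B3, B3–B4, B1–B5, B5–B6, B4–B7, B4–B8
The largest bag has 3 vertices, giving width 2; this decomposition certifies tw(G) ≤ 2. On the other hand G contains the 3-clique {0, 1, 7}. A clique must lie in a single bag of any decomposition, so no decomposition can have width below 2. Hence tw(G) = 2 exactly.

2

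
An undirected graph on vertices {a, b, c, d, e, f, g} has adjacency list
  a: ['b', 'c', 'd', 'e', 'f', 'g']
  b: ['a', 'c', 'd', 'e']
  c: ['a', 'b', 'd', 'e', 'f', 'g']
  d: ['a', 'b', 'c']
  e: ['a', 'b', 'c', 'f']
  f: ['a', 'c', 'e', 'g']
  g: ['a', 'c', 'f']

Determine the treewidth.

A width-3 tree decomposition is:
Bags: B1 = {a, c, e, f}  B2 = {a, b, c, e}  B3 = {a, b, c, d}  B4 = {a, c, f, g}
Tree: B1–B2, B2–B3, B1–B4
Each bag holds 4 vertices, so the decomposition has width 3, which upper-bounds the treewidth. For the lower bound, the 4 vertices {a, b, c, d} are pairwise adjacent, and any tree decomposition puts a clique entirely inside one bag — forcing width ≥ 3. Combining the bounds, tw(G) = 3.

3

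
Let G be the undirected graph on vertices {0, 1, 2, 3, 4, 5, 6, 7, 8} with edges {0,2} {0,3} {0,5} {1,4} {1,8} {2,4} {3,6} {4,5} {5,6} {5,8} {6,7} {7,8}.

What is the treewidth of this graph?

3

A width-3 tree decomposition is:
Bags: B1 = {0, 2, 3, 4}  B2 = {0, 3, 4, 5}  B3 = {3, 4, 5, 6}  B4 = {1, 4, 5, 6}  B5 = {1, 5, 6, 8}  B6 = {1, 6, 7, 8}
Tree: B1–B2, B2–B3, B3–B4, B4–B5, B5–B6
Every bag has size at most 4, so the width is 4 − 1 = 3 and tw(G) ≤ 3. For the lower bound: the 4 vertex sets {0,2,3}, {4}, {5}, {1,6,7,8} are disjoint, each induces a connected subgraph, and every pair is joined by at least one edge of G. Contracting each set to a single vertex therefore yields K_{4} as a minor, and since treewidth is minor-monotone, tw(G) ≥ tw(K_{4}) = 3. Hence tw(G) = 3 exactly.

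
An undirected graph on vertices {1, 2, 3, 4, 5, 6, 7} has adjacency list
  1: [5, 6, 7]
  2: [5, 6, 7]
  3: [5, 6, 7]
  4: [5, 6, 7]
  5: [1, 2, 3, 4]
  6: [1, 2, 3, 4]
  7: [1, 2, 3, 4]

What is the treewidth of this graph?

A width-3 tree decomposition is:
Bags: B1 = {4, 5, 6, 7}  B2 = {1, 5, 6, 7}  B3 = {3, 5, 6, 7}  B4 = {2, 5, 6, 7}
Tree: B1–B2, B2–B3, B3–B4
The largest bag has 4 vertices, giving width 3; this decomposition certifies tw(G) ≤ 3. For the lower bound: the 4 vertex sets {4,6}, {1,7}, {5}, {3} are disjoint, each induces a connected subgraph, and every pair is joined by at least one edge of G. Contracting each set to a single vertex therefore yields K_{4} as a minor, and since treewidth is minor-monotone, tw(G) ≥ tw(K_{4}) = 3. Hence tw(G) = 3 exactly.

3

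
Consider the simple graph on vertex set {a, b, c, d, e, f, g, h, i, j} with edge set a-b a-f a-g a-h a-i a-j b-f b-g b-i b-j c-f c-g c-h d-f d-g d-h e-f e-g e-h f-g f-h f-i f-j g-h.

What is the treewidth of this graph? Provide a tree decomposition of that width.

Treewidth 3.
Bags: B1 = {a, f, g, h}  B2 = {a, b, f, g}  B3 = {c, f, g, h}  B4 = {a, b, f, j}  B5 = {d, f, g, h}  B6 = {a, b, f, i}  B7 = {e, f, g, h}
Tree: B1–B2, B1–B3, B2–B4, B3–B5, B2–B6, B5–B7

Every bag has size at most 4, so the width is 4 − 1 = 3 and tw(G) ≤ 3. Conversely, {d, f, g, h} is a clique of size 4, and the vertices of any clique must share a bag in every tree decomposition; so some bag has ≥ 4 vertices and tw(G) ≥ 3. Combining the bounds, tw(G) = 3.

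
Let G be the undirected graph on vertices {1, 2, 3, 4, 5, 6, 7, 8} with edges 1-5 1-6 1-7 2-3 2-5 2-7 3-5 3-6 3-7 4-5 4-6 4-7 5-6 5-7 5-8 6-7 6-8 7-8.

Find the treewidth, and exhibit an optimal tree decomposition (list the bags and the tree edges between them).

The largest bag has 4 vertices, giving width 3; this decomposition certifies tw(G) ≤ 3. Conversely, {2, 3, 5, 7} is a clique of size 4, and the vertices of any clique must share a bag in every tree decomposition; so some bag has ≥ 4 vertices and tw(G) ≥ 3. The upper and lower bounds meet at 3, so that is the treewidth.

Treewidth 3.
Bags: B1 = {4, 5, 6, 7}  B2 = {3, 5, 6, 7}  B3 = {2, 3, 5, 7}  B4 = {1, 5, 6, 7}  B5 = {5, 6, 7, 8}
Tree: B1–B2, B2–B3, B1–B4, B1–B5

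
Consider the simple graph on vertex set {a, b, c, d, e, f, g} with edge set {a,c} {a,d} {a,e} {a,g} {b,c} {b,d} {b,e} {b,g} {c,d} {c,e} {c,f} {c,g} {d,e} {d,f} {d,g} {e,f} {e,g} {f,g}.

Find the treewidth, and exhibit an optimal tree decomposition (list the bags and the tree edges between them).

Treewidth 4.
One optimal decomposition is:
Bags: B1 = {b, c, d, e, g}  B2 = {a, c, d, e, g}  B3 = {c, d, e, f, g}
Tree: B1–B2, B2–B3

The largest bag has 5 vertices, giving width 4; this decomposition certifies tw(G) ≤ 4. For the lower bound, the 5 vertices {a, c, d, e, g} are pairwise adjacent, and any tree decomposition puts a clique entirely inside one bag — forcing width ≥ 4. Therefore the treewidth is 4.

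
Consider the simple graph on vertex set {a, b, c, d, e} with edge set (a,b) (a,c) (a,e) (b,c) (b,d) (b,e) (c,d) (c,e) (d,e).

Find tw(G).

3

A width-3 tree decomposition is:
Bags: B1 = {a, b, c, e}  B2 = {b, c, d, e}
Tree: B1–B2
The largest bag has 4 vertices, giving width 3; this decomposition certifies tw(G) ≤ 3. Conversely, {b, c, d, e} is a clique of size 4, and the vertices of any clique must share a bag in every tree decomposition; so some bag has ≥ 4 vertices and tw(G) ≥ 3. Combining the bounds, tw(G) = 3.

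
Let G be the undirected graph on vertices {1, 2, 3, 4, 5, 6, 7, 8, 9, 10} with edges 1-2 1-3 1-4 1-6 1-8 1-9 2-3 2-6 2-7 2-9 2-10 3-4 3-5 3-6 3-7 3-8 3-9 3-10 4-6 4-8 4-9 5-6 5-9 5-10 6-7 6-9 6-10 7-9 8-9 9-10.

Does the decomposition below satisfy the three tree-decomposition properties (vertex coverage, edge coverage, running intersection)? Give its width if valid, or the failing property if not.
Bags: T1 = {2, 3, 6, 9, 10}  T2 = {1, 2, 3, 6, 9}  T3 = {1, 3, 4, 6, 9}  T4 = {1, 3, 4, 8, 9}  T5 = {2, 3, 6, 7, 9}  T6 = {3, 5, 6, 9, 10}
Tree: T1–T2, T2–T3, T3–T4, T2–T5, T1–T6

Yes; width 4.

Checking the three conditions: (i) the bags cover all of {1, 2, 3, 4, 5, 6, 7, 8, 9, 10}; (ii) for each edge, some bag contains both endpoints; (iii) the bags containing any fixed vertex form a subtree. All hold, so the decomposition is valid with width 5 − 1 = 4.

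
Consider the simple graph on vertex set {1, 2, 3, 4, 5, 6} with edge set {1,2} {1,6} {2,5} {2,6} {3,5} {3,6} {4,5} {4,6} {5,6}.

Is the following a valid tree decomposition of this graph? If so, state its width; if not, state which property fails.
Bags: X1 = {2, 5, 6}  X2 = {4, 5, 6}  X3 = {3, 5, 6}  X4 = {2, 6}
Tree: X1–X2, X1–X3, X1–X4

No — vertex 1 appears in no bag.

A tree decomposition must satisfy three properties: every vertex lies in some bag; for every edge, both endpoints lie together in some bag; and for every vertex, the bags containing it form a connected subtree. Here vertex 1 appears in no bag, so the decomposition is invalid.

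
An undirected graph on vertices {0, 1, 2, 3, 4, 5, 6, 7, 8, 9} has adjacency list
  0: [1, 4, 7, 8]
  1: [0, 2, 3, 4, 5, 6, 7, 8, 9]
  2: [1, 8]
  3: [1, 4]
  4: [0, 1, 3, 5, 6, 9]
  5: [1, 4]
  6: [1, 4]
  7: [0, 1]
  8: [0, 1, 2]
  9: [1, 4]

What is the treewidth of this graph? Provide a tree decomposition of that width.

The largest bag has 3 vertices, giving width 2; this decomposition certifies tw(G) ≤ 2. Conversely, {0, 1, 8} is a clique of size 3, and the vertices of any clique must share a bag in every tree decomposition; so some bag has ≥ 3 vertices and tw(G) ≥ 2. The upper and lower bounds meet at 2, so that is the treewidth.

Treewidth 2.
Bags: B1 = {1, 3, 4}  B2 = {0, 1, 4}  B3 = {0, 1, 8}  B4 = {1, 4, 5}  B5 = {1, 4, 9}  B6 = {0, 1, 7}  B7 = {1, 2, 8}  B8 = {1, 4, 6}
Tree: B1–B2, B2–B3, B1–B4, B4–B5, B3–B6, B3–B7, B5–B8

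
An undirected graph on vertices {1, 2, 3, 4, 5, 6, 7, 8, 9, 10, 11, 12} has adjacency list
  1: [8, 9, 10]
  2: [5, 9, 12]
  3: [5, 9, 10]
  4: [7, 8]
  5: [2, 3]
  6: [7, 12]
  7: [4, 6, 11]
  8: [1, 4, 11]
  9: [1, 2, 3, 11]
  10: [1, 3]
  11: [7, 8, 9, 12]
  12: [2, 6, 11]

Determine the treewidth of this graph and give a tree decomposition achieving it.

Treewidth 3.
One optimal decomposition is:
Bags: B1 = {1, 3, 5, 10}  B2 = {1, 3, 5, 9}  B3 = {1, 2, 5, 9}  B4 = {1, 2, 8, 9}  B5 = {2, 8, 9, 11}  B6 = {2, 8, 11, 12}  B7 = {4, 8, 11, 12}  B8 = {4, 7, 11, 12}  B9 = {4, 6, 7, 12}
Tree: B1–B2, B2–B3, B3–B4, B4–B5, B5–B6, B6–B7, B7–B8, B8–B9

The largest bag has 4 vertices, giving width 3; this decomposition certifies tw(G) ≤ 3. For the lower bound: the 4 vertex sets {3,5,10}, {1}, {9}, {2,8,11,12} are disjoint, each induces a connected subgraph, and every pair is joined by at least one edge of G. Contracting each set to a single vertex therefore yields K_{4} as a minor, and since treewidth is minor-monotone, tw(G) ≥ tw(K_{4}) = 3. Hence tw(G) = 3 exactly.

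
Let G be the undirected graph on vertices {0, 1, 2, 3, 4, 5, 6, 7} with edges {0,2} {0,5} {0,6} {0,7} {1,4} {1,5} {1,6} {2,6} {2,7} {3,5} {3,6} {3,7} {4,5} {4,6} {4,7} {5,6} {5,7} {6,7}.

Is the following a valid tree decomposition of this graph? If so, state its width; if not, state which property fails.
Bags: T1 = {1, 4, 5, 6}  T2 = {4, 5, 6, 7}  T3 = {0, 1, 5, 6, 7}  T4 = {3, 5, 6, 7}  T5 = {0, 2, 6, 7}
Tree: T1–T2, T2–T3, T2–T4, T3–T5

A tree decomposition must satisfy three properties: every vertex lies in some bag; for every edge, both endpoints lie together in some bag; and for every vertex, the bags containing it form a connected subtree. Here bags containing vertex 1 are not connected in the tree, so the decomposition is invalid.

No — bags containing vertex 1 are not connected in the tree.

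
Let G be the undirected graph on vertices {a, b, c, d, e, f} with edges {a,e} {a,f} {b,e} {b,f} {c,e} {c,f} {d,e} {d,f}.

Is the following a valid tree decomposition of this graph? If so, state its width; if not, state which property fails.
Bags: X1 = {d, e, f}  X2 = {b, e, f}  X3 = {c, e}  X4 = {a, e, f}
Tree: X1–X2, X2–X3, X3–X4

No — edge (f,c) lies in no bag.

A tree decomposition must satisfy three properties: every vertex lies in some bag; for every edge, both endpoints lie together in some bag; and for every vertex, the bags containing it form a connected subtree. Here edge (f,c) lies in no bag, so the decomposition is invalid.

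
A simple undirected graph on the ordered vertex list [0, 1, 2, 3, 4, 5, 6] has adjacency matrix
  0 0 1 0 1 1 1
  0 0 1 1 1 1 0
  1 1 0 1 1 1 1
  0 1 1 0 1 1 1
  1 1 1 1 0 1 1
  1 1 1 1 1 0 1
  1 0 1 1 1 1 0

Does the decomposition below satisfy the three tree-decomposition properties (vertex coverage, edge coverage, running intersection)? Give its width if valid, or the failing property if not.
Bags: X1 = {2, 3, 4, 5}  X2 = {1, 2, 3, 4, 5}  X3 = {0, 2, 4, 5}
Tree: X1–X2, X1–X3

No — vertex 6 appears in no bag.

A tree decomposition must satisfy three properties: every vertex lies in some bag; for every edge, both endpoints lie together in some bag; and for every vertex, the bags containing it form a connected subtree. Here vertex 6 appears in no bag, so the decomposition is invalid.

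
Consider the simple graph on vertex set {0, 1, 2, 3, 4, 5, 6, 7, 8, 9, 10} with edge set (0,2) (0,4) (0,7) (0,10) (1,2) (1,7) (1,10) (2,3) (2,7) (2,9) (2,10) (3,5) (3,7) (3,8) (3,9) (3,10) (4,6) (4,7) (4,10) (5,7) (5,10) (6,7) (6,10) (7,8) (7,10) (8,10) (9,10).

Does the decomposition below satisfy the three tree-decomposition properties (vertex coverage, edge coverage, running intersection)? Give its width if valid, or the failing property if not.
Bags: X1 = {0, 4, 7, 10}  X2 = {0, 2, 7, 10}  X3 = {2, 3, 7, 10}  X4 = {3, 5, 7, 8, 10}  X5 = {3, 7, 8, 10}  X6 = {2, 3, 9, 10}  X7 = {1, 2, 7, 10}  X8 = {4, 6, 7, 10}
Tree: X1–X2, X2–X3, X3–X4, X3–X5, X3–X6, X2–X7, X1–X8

No — bags containing vertex 8 are not connected in the tree.

A tree decomposition must satisfy three properties: every vertex lies in some bag; for every edge, both endpoints lie together in some bag; and for every vertex, the bags containing it form a connected subtree. Here bags containing vertex 8 are not connected in the tree, so the decomposition is invalid.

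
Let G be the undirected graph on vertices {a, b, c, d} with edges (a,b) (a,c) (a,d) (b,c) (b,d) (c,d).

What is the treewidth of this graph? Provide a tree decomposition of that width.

Treewidth 3.
One such decomposition:
Bags: B1 = {a, b, c, d}
Tree: (single bag)

A single bag containing all 4 vertices is trivially a valid decomposition of width 3. Conversely, {a, b, c, d} is a clique of size 4, and the vertices of any clique must share a bag in every tree decomposition; so some bag has ≥ 4 vertices and tw(G) ≥ 3. Combining the bounds, tw(G) = 3.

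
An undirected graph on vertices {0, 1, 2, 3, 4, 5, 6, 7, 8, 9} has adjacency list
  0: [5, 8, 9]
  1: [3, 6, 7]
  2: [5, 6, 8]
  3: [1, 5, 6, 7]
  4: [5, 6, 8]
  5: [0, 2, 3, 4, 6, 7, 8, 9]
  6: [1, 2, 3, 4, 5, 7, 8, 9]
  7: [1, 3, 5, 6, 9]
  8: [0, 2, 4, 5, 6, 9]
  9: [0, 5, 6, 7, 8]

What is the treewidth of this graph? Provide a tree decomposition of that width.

Every bag has size at most 4, so the width is 4 − 1 = 3 and tw(G) ≤ 3. On the other hand G contains the 4-clique {1, 3, 6, 7}. A clique must lie in a single bag of any decomposition, so no decomposition can have width below 3. Therefore the treewidth is 3.

Treewidth 3.
One such decomposition:
Bags: B1 = {5, 6, 8, 9}  B2 = {4, 5, 6, 8}  B3 = {5, 6, 7, 9}  B4 = {2, 5, 6, 8}  B5 = {0, 5, 8, 9}  B6 = {3, 5, 6, 7}  B7 = {1, 3, 6, 7}
Tree: B1–B2, B1–B3, B2–B4, B1–B5, B3–B6, B6–B7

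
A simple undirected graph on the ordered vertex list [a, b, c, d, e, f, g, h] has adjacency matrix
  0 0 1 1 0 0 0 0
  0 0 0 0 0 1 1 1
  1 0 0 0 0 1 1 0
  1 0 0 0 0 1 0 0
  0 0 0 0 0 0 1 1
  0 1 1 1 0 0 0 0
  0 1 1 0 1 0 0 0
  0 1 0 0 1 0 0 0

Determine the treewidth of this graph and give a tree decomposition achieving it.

Treewidth 2.
One such decomposition:
Bags: B1 = {a, d, f}  B2 = {a, c, f}  B3 = {b, c, f}  B4 = {b, c, g}  B5 = {b, g, h}  B6 = {e, g, h}
Tree: B1–B2, B2–B3, B3–B4, B4–B5, B5–B6

Each bag holds 3 vertices, so the decomposition has width 2, which upper-bounds the treewidth. The edges d–a–c–f–d form a cycle, so G is not a tree and its treewidth is at least 2. Therefore the treewidth is 2.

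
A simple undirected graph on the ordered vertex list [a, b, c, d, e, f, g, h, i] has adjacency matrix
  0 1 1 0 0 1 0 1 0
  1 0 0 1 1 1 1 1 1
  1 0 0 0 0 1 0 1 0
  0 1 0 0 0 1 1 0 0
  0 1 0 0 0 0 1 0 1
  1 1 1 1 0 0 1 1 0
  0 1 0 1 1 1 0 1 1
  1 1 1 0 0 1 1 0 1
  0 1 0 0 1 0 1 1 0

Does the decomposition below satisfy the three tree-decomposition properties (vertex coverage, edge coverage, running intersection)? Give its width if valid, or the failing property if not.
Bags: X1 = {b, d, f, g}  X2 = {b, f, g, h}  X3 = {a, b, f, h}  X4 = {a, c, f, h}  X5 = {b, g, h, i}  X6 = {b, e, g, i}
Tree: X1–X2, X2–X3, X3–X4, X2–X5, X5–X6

Yes; width 3.

Every vertex of G appears in some bag (union = {a, b, c, d, e, f, g, h, i}); every edge is covered by a bag; and for each vertex v the set of bags containing v is connected in the bag tree. The decomposition is therefore valid. The largest bag has 4 vertices, so the width is 3.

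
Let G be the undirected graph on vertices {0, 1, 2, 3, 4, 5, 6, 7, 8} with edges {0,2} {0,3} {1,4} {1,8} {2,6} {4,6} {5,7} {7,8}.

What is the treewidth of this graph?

A width-1 tree decomposition is:
Bags: B1 = {5, 7}  B2 = {7, 8}  B3 = {1, 8}  B4 = {1, 4}  B5 = {4, 6}  B6 = {2, 6}  B7 = {0, 2}  B8 = {0, 3}
Tree: B1–B2, B2–B3, B3–B4, B4–B5, B5–B6, B6–B7, B7–B8
Each bag holds 2 vertices, so the decomposition has width 1, which upper-bounds the treewidth. G has an edge, so its treewidth is at least 1. Hence tw(G) = 1 exactly.

1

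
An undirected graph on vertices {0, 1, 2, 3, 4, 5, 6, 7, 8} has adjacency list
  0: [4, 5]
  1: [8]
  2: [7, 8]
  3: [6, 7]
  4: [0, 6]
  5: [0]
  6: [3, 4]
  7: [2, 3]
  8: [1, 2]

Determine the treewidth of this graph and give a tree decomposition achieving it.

Each bag holds 2 vertices, so the decomposition has width 1, which upper-bounds the treewidth. Any graph with an edge has treewidth ≥ 1, and G has the edge 5–0. Hence tw(G) = 1 exactly.

Treewidth 1.
One such decomposition:
Bags: B1 = {0, 5}  B2 = {0, 4}  B3 = {4, 6}  B4 = {3, 6}  B5 = {3, 7}  B6 = {2, 7}  B7 = {2, 8}  B8 = {1, 8}
Tree: B1–B2, B2–B3, B3–B4, B4–B5, B5–B6, B6–B7, B7–B8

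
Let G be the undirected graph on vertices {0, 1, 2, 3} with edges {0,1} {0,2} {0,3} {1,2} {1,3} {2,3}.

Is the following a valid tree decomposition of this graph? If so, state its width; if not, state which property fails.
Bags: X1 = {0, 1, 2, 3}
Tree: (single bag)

Yes; width 3.

Every vertex of G appears in some bag (union = {0, 1, 2, 3}); every edge is covered by a bag; and for each vertex v the set of bags containing v is connected in the bag tree. The decomposition is therefore valid. The largest bag has 4 vertices, so the width is 3.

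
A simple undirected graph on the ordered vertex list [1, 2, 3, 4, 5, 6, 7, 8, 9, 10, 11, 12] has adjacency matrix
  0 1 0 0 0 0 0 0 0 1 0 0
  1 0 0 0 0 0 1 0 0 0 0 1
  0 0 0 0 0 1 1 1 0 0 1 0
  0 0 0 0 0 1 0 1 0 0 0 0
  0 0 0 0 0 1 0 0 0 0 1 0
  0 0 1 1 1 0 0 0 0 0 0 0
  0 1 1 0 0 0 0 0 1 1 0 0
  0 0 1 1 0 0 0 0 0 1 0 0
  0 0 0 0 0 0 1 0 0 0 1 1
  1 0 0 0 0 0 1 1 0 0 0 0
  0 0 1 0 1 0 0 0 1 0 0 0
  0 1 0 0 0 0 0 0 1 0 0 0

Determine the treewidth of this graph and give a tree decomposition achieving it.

The largest bag has 4 vertices, giving width 3; this decomposition certifies tw(G) ≤ 3. For the lower bound: the 4 vertex sets {4,5,6}, {11}, {3}, {7,8,9,10} are disjoint, each induces a connected subgraph, and every pair is joined by at least one edge of G. Contracting each set to a single vertex therefore yields K_{4} as a minor, and since treewidth is minor-monotone, tw(G) ≥ tw(K_{4}) = 3. Hence tw(G) = 3 exactly.

Treewidth 3.
One optimal decomposition is:
Bags: B1 = {4, 5, 6, 11}  B2 = {3, 4, 6, 11}  B3 = {3, 4, 8, 11}  B4 = {3, 8, 9, 11}  B5 = {3, 7, 8, 9}  B6 = {7, 8, 9, 10}  B7 = {7, 9, 10, 12}  B8 = {2, 7, 10, 12}  B9 = {1, 2, 10, 12}
Tree: B1–B2, B2–B3, B3–B4, B4–B5, B5–B6, B6–B7, B7–B8, B8–B9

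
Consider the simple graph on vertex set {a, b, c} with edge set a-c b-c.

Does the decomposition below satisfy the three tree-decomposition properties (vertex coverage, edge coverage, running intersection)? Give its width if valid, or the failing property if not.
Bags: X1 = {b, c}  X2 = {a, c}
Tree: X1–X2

Checking the three conditions: (i) the bags cover all of {a, b, c}; (ii) for each edge, some bag contains both endpoints; (iii) the bags containing any fixed vertex form a subtree. All hold, so the decomposition is valid with width 2 − 1 = 1.

Yes; width 1.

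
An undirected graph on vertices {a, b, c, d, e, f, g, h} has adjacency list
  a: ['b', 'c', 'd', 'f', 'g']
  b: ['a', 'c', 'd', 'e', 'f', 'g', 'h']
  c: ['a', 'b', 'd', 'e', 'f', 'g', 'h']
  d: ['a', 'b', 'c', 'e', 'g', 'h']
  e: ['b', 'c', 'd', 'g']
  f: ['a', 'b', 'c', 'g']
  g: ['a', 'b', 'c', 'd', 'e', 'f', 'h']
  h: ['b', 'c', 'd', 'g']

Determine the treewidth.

4

A width-4 tree decomposition is:
Bags: B1 = {a, b, c, d, g}  B2 = {b, c, d, e, g}  B3 = {b, c, d, g, h}  B4 = {a, b, c, f, g}
Tree: B1–B2, B2–B3, B1–B4
Every bag has size at most 5, so the width is 5 − 1 = 4 and tw(G) ≤ 4. On the other hand G contains the 5-clique {b, c, d, e, g}. A clique must lie in a single bag of any decomposition, so no decomposition can have width below 4. The upper and lower bounds meet at 4, so that is the treewidth.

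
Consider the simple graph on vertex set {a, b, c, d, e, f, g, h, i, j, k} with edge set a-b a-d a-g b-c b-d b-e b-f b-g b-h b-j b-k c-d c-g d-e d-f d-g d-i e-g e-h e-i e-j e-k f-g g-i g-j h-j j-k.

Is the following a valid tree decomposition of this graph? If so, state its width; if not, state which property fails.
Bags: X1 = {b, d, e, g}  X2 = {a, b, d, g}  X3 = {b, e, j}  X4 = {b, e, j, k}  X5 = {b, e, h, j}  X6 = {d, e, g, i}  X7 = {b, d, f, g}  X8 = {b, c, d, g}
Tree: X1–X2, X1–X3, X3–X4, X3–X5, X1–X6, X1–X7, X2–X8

No — edge (g,j) lies in no bag.

A tree decomposition must satisfy three properties: every vertex lies in some bag; for every edge, both endpoints lie together in some bag; and for every vertex, the bags containing it form a connected subtree. Here edge (g,j) lies in no bag, so the decomposition is invalid.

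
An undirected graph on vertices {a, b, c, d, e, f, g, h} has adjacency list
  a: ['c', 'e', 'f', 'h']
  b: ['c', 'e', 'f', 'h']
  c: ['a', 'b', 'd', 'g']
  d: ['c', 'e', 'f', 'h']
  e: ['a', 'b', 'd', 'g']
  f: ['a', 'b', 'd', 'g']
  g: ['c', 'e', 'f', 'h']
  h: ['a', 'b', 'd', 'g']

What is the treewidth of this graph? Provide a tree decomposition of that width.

Treewidth 4.
One optimal decomposition is:
Bags: B1 = {c, d, e, f, h}  B2 = {c, e, f, g, h}  B3 = {a, c, e, f, h}  B4 = {b, c, e, f, h}
Tree: B1–B2, B2–B3, B3–B4

Every bag has size at most 5, so the width is 5 − 1 = 4 and tw(G) ≤ 4. For the lower bound: the 5 vertex sets {c,d}, {g,h}, {a,f}, {e}, {b} are disjoint, each induces a connected subgraph, and every pair is joined by at least one edge of G. Contracting each set to a single vertex therefore yields K_{5} as a minor, and since treewidth is minor-monotone, tw(G) ≥ tw(K_{5}) = 4. Combining the bounds, tw(G) = 4.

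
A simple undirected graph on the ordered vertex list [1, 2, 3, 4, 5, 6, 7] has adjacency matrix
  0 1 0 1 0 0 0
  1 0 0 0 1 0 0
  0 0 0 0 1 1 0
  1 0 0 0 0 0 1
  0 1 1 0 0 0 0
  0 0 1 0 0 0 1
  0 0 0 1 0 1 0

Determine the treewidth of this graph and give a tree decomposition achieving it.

The largest bag has 3 vertices, giving width 2; this decomposition certifies tw(G) ≤ 2. The edges 5–2–1–4–7–6–3–5 form a cycle, so G is not a tree and its treewidth is at least 2. The upper and lower bounds meet at 2, so that is the treewidth.

Treewidth 2.
Bags: B1 = {1, 2, 5}  B2 = {1, 4, 5}  B3 = {4, 5, 7}  B4 = {5, 6, 7}  B5 = {3, 5, 6}
Tree: B1–B2, B2–B3, B3–B4, B4–B5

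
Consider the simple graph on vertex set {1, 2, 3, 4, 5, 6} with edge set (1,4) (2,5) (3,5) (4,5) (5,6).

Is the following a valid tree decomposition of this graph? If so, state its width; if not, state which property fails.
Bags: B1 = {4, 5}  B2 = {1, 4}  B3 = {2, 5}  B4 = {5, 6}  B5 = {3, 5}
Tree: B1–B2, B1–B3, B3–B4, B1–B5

Yes; width 1.

Every vertex of G appears in some bag (union = {1, 2, 3, 4, 5, 6}); every edge is covered by a bag; and for each vertex v the set of bags containing v is connected in the bag tree. The decomposition is therefore valid. The largest bag has 2 vertices, so the width is 1.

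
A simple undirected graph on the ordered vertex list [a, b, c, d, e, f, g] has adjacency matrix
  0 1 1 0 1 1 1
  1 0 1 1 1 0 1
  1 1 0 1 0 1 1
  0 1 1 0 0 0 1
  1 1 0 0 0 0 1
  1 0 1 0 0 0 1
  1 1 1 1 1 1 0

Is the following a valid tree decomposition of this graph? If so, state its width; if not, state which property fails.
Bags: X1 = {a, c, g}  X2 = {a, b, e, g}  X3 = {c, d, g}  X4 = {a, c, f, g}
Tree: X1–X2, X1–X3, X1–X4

A tree decomposition must satisfy three properties: every vertex lies in some bag; for every edge, both endpoints lie together in some bag; and for every vertex, the bags containing it form a connected subtree. Here edge (b,c) lies in no bag, so the decomposition is invalid.

No — edge (b,c) lies in no bag.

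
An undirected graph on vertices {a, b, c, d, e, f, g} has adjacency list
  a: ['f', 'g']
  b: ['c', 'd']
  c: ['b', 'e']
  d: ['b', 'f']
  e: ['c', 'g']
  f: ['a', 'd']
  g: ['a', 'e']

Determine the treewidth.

A width-2 tree decomposition is:
Bags: B1 = {a, e, g}  B2 = {a, c, e}  B3 = {a, b, c}  B4 = {a, b, d}  B5 = {a, d, f}
Tree: B1–B2, B2–B3, B3–B4, B4–B5
The largest bag has 3 vertices, giving width 2; this decomposition certifies tw(G) ≤ 2. The edges a–g–e–c–b–d–f–a form a cycle, so G is not a tree and its treewidth is at least 2. Therefore the treewidth is 2.

2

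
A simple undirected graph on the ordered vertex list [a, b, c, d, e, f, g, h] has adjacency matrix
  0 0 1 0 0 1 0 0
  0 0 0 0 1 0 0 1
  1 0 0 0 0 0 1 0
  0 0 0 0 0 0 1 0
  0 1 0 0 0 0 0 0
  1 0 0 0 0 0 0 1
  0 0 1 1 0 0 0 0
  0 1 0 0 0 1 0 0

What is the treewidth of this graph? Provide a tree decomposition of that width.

Treewidth 1.
Bags: B1 = {b, e}  B2 = {b, h}  B3 = {f, h}  B4 = {a, f}  B5 = {a, c}  B6 = {c, g}  B7 = {d, g}
Tree: B1–B2, B2–B3, B3–B4, B4–B5, B5–B6, B6–B7

The largest bag has 2 vertices, giving width 1; this decomposition certifies tw(G) ≤ 1. Since G has at least one edge (e.g. e–b), it is not an edgeless graph, so tw(G) ≥ 1. Hence tw(G) = 1 exactly.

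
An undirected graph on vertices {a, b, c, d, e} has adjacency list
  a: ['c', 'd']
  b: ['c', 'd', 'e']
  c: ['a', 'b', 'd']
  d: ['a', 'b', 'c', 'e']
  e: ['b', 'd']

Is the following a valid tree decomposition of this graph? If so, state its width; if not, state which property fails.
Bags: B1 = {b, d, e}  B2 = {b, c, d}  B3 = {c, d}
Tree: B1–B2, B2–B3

A tree decomposition must satisfy three properties: every vertex lies in some bag; for every edge, both endpoints lie together in some bag; and for every vertex, the bags containing it form a connected subtree. Here vertex a appears in no bag, so the decomposition is invalid.

No — vertex a appears in no bag.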